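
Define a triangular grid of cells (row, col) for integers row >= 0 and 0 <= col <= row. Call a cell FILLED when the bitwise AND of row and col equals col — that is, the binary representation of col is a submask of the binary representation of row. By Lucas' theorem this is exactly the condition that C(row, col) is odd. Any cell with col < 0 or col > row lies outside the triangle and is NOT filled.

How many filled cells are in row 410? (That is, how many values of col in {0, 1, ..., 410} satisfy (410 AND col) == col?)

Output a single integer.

Answer: 32

Derivation:
410 in binary = 110011010
popcount(410) = number of 1-bits in 110011010 = 5
A col c satisfies (410 AND c) == c iff every set bit of c is also set in 410; each of the 5 set bits of 410 can independently be on or off in c.
count = 2^5 = 32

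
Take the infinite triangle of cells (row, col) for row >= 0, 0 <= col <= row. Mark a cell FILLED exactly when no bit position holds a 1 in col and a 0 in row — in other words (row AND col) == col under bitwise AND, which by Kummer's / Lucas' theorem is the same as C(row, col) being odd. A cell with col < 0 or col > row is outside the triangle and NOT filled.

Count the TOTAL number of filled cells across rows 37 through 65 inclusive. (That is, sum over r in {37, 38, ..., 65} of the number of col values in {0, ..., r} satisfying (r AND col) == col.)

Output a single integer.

Answer: 470

Derivation:
r37=100101 pc3: +8 =8
r38=100110 pc3: +8 =16
r39=100111 pc4: +16 =32
r40=101000 pc2: +4 =36
r41=101001 pc3: +8 =44
r42=101010 pc3: +8 =52
r43=101011 pc4: +16 =68
r44=101100 pc3: +8 =76
r45=101101 pc4: +16 =92
r46=101110 pc4: +16 =108
r47=101111 pc5: +32 =140
r48=110000 pc2: +4 =144
r49=110001 pc3: +8 =152
r50=110010 pc3: +8 =160
r51=110011 pc4: +16 =176
r52=110100 pc3: +8 =184
r53=110101 pc4: +16 =200
r54=110110 pc4: +16 =216
r55=110111 pc5: +32 =248
r56=111000 pc3: +8 =256
r57=111001 pc4: +16 =272
r58=111010 pc4: +16 =288
r59=111011 pc5: +32 =320
r60=111100 pc4: +16 =336
r61=111101 pc5: +32 =368
r62=111110 pc5: +32 =400
r63=111111 pc6: +64 =464
r64=1000000 pc1: +2 =466
r65=1000001 pc2: +4 =470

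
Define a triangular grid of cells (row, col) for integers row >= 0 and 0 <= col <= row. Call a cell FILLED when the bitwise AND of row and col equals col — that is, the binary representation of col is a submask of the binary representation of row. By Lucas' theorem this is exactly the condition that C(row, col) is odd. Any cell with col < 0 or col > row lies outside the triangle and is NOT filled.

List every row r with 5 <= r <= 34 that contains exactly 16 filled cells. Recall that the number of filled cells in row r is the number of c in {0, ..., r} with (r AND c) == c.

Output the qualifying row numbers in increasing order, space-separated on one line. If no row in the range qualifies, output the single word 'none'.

Row r has 2^popcount(r) filled cells, so we need popcount(r) = log2(16) = 4.
Scan r = 5..34 and keep those with exactly 4 one-bits:
r=5=101 popcount=2 -> skip
r=6=110 popcount=2 -> skip
r=7=111 popcount=3 -> skip
r=8=1000 popcount=1 -> skip
r=9=1001 popcount=2 -> skip
r=10=1010 popcount=2 -> skip
r=11=1011 popcount=3 -> skip
r=12=1100 popcount=2 -> skip
r=13=1101 popcount=3 -> skip
r=14=1110 popcount=3 -> skip
r=15=1111 popcount=4 -> KEEP
r=16=10000 popcount=1 -> skip
r=17=10001 popcount=2 -> skip
r=18=10010 popcount=2 -> skip
r=19=10011 popcount=3 -> skip
r=20=10100 popcount=2 -> skip
r=21=10101 popcount=3 -> skip
r=22=10110 popcount=3 -> skip
r=23=10111 popcount=4 -> KEEP
r=24=11000 popcount=2 -> skip
r=25=11001 popcount=3 -> skip
r=26=11010 popcount=3 -> skip
r=27=11011 popcount=4 -> KEEP
r=28=11100 popcount=3 -> skip
r=29=11101 popcount=4 -> KEEP
r=30=11110 popcount=4 -> KEEP
r=31=11111 popcount=5 -> skip
r=32=100000 popcount=1 -> skip
r=33=100001 popcount=2 -> skip
r=34=100010 popcount=2 -> skip
Kept rows: 15 23 27 29 30

Answer: 15 23 27 29 30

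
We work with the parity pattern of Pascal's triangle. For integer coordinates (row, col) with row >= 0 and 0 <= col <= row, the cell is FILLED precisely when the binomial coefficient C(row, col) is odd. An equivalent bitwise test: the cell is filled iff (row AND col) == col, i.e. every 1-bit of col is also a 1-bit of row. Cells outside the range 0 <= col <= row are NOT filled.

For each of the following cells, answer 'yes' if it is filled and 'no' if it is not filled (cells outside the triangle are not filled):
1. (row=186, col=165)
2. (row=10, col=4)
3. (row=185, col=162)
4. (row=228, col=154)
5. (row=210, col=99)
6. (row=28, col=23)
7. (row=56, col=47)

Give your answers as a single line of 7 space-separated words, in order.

(186,165): row=0b10111010, col=0b10100101, row AND col = 0b10100000 = 160; 160 != 165 -> empty
(10,4): row=0b1010, col=0b100, row AND col = 0b0 = 0; 0 != 4 -> empty
(185,162): row=0b10111001, col=0b10100010, row AND col = 0b10100000 = 160; 160 != 162 -> empty
(228,154): row=0b11100100, col=0b10011010, row AND col = 0b10000000 = 128; 128 != 154 -> empty
(210,99): row=0b11010010, col=0b1100011, row AND col = 0b1000010 = 66; 66 != 99 -> empty
(28,23): row=0b11100, col=0b10111, row AND col = 0b10100 = 20; 20 != 23 -> empty
(56,47): row=0b111000, col=0b101111, row AND col = 0b101000 = 40; 40 != 47 -> empty

Answer: no no no no no no no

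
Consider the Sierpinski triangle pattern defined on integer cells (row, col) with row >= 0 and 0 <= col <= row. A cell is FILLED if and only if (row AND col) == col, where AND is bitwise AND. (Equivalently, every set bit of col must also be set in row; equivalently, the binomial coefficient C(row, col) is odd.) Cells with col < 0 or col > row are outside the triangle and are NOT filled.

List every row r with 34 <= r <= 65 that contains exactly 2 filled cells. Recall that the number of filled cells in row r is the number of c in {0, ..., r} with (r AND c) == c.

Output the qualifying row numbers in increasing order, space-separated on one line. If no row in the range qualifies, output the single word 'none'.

Answer: 64

Derivation:
Row r has 2^popcount(r) filled cells, so we need popcount(r) = log2(2) = 1.
Scan r = 34..65 and keep those with exactly 1 one-bits:
r=34=100010 popcount=2 -> skip
r=35=100011 popcount=3 -> skip
r=36=100100 popcount=2 -> skip
r=37=100101 popcount=3 -> skip
r=38=100110 popcount=3 -> skip
r=39=100111 popcount=4 -> skip
r=40=101000 popcount=2 -> skip
r=41=101001 popcount=3 -> skip
r=42=101010 popcount=3 -> skip
r=43=101011 popcount=4 -> skip
r=44=101100 popcount=3 -> skip
r=45=101101 popcount=4 -> skip
r=46=101110 popcount=4 -> skip
r=47=101111 popcount=5 -> skip
r=48=110000 popcount=2 -> skip
r=49=110001 popcount=3 -> skip
r=50=110010 popcount=3 -> skip
r=51=110011 popcount=4 -> skip
r=52=110100 popcount=3 -> skip
r=53=110101 popcount=4 -> skip
r=54=110110 popcount=4 -> skip
r=55=110111 popcount=5 -> skip
r=56=111000 popcount=3 -> skip
r=57=111001 popcount=4 -> skip
r=58=111010 popcount=4 -> skip
r=59=111011 popcount=5 -> skip
r=60=111100 popcount=4 -> skip
r=61=111101 popcount=5 -> skip
r=62=111110 popcount=5 -> skip
r=63=111111 popcount=6 -> skip
r=64=1000000 popcount=1 -> KEEP
r=65=1000001 popcount=2 -> skip
Kept rows: 64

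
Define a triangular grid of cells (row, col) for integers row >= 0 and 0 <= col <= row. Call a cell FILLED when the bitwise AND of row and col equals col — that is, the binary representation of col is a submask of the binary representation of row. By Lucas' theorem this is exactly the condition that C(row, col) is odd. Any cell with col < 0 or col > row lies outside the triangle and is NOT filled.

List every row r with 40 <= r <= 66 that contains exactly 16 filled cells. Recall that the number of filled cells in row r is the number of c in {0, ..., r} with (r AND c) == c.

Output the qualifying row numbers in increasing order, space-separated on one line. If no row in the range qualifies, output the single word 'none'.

Answer: 43 45 46 51 53 54 57 58 60

Derivation:
Row r has 2^popcount(r) filled cells, so we need popcount(r) = log2(16) = 4.
Scan r = 40..66 and keep those with exactly 4 one-bits:
r=40=101000 popcount=2 -> skip
r=41=101001 popcount=3 -> skip
r=42=101010 popcount=3 -> skip
r=43=101011 popcount=4 -> KEEP
r=44=101100 popcount=3 -> skip
r=45=101101 popcount=4 -> KEEP
r=46=101110 popcount=4 -> KEEP
r=47=101111 popcount=5 -> skip
r=48=110000 popcount=2 -> skip
r=49=110001 popcount=3 -> skip
r=50=110010 popcount=3 -> skip
r=51=110011 popcount=4 -> KEEP
r=52=110100 popcount=3 -> skip
r=53=110101 popcount=4 -> KEEP
r=54=110110 popcount=4 -> KEEP
r=55=110111 popcount=5 -> skip
r=56=111000 popcount=3 -> skip
r=57=111001 popcount=4 -> KEEP
r=58=111010 popcount=4 -> KEEP
r=59=111011 popcount=5 -> skip
r=60=111100 popcount=4 -> KEEP
r=61=111101 popcount=5 -> skip
r=62=111110 popcount=5 -> skip
r=63=111111 popcount=6 -> skip
r=64=1000000 popcount=1 -> skip
r=65=1000001 popcount=2 -> skip
r=66=1000010 popcount=2 -> skip
Kept rows: 43 45 46 51 53 54 57 58 60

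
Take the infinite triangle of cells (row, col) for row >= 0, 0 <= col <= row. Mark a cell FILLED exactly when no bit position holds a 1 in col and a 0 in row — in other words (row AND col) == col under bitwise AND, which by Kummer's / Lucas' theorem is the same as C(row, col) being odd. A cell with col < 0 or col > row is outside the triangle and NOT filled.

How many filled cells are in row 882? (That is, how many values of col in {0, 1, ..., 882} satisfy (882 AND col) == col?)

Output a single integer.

882 in binary = 1101110010
popcount(882) = number of 1-bits in 1101110010 = 6
A col c satisfies (882 AND c) == c iff every set bit of c is also set in 882; each of the 6 set bits of 882 can independently be on or off in c.
count = 2^6 = 64

Answer: 64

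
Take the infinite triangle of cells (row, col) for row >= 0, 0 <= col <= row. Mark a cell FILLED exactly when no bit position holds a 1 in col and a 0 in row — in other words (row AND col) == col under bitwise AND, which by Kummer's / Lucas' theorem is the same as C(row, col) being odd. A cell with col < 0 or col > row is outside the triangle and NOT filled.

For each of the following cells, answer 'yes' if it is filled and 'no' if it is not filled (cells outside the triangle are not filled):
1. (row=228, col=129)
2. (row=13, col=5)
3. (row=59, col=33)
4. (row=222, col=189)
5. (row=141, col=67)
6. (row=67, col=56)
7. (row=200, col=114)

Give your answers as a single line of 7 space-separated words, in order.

(228,129): row=0b11100100, col=0b10000001, row AND col = 0b10000000 = 128; 128 != 129 -> empty
(13,5): row=0b1101, col=0b101, row AND col = 0b101 = 5; 5 == 5 -> filled
(59,33): row=0b111011, col=0b100001, row AND col = 0b100001 = 33; 33 == 33 -> filled
(222,189): row=0b11011110, col=0b10111101, row AND col = 0b10011100 = 156; 156 != 189 -> empty
(141,67): row=0b10001101, col=0b1000011, row AND col = 0b1 = 1; 1 != 67 -> empty
(67,56): row=0b1000011, col=0b111000, row AND col = 0b0 = 0; 0 != 56 -> empty
(200,114): row=0b11001000, col=0b1110010, row AND col = 0b1000000 = 64; 64 != 114 -> empty

Answer: no yes yes no no no no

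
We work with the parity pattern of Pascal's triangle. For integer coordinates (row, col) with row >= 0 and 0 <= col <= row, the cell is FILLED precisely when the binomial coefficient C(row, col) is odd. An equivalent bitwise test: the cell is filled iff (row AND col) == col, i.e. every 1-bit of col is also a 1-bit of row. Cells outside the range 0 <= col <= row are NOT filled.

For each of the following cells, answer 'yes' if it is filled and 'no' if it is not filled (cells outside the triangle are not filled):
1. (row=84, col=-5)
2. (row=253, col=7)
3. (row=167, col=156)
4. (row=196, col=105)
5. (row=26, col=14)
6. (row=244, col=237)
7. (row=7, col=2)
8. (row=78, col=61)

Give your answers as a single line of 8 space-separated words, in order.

Answer: no no no no no no yes no

Derivation:
(84,-5): col outside [0, 84] -> not filled
(253,7): row=0b11111101, col=0b111, row AND col = 0b101 = 5; 5 != 7 -> empty
(167,156): row=0b10100111, col=0b10011100, row AND col = 0b10000100 = 132; 132 != 156 -> empty
(196,105): row=0b11000100, col=0b1101001, row AND col = 0b1000000 = 64; 64 != 105 -> empty
(26,14): row=0b11010, col=0b1110, row AND col = 0b1010 = 10; 10 != 14 -> empty
(244,237): row=0b11110100, col=0b11101101, row AND col = 0b11100100 = 228; 228 != 237 -> empty
(7,2): row=0b111, col=0b10, row AND col = 0b10 = 2; 2 == 2 -> filled
(78,61): row=0b1001110, col=0b111101, row AND col = 0b1100 = 12; 12 != 61 -> empty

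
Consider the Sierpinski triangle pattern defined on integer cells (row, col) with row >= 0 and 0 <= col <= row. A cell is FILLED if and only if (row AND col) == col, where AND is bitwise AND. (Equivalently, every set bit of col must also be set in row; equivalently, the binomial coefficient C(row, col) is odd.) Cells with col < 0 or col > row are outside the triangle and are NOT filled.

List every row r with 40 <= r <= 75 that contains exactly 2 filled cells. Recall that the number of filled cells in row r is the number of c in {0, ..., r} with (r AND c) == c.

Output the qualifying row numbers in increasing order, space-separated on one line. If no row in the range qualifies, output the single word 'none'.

Row r has 2^popcount(r) filled cells, so we need popcount(r) = log2(2) = 1.
Scan r = 40..75 and keep those with exactly 1 one-bits:
r=40=101000 popcount=2 -> skip
r=41=101001 popcount=3 -> skip
r=42=101010 popcount=3 -> skip
r=43=101011 popcount=4 -> skip
r=44=101100 popcount=3 -> skip
r=45=101101 popcount=4 -> skip
r=46=101110 popcount=4 -> skip
r=47=101111 popcount=5 -> skip
r=48=110000 popcount=2 -> skip
r=49=110001 popcount=3 -> skip
r=50=110010 popcount=3 -> skip
r=51=110011 popcount=4 -> skip
r=52=110100 popcount=3 -> skip
r=53=110101 popcount=4 -> skip
r=54=110110 popcount=4 -> skip
r=55=110111 popcount=5 -> skip
r=56=111000 popcount=3 -> skip
r=57=111001 popcount=4 -> skip
r=58=111010 popcount=4 -> skip
r=59=111011 popcount=5 -> skip
r=60=111100 popcount=4 -> skip
r=61=111101 popcount=5 -> skip
r=62=111110 popcount=5 -> skip
r=63=111111 popcount=6 -> skip
r=64=1000000 popcount=1 -> KEEP
r=65=1000001 popcount=2 -> skip
r=66=1000010 popcount=2 -> skip
r=67=1000011 popcount=3 -> skip
r=68=1000100 popcount=2 -> skip
r=69=1000101 popcount=3 -> skip
r=70=1000110 popcount=3 -> skip
r=71=1000111 popcount=4 -> skip
r=72=1001000 popcount=2 -> skip
r=73=1001001 popcount=3 -> skip
r=74=1001010 popcount=3 -> skip
r=75=1001011 popcount=4 -> skip
Kept rows: 64

Answer: 64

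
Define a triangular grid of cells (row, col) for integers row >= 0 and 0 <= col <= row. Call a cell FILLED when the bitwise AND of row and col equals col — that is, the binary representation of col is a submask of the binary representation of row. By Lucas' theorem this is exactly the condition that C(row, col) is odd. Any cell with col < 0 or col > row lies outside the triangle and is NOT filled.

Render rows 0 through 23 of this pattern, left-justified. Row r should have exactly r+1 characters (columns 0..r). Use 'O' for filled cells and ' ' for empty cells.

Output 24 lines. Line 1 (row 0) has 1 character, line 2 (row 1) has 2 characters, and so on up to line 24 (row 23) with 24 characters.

r0=0: O
r1=1: OO
r2=10: O O
r3=11: OOOO
r4=100: O   O
r5=101: OO  OO
r6=110: O O O O
r7=111: OOOOOOOO
r8=1000: O       O
r9=1001: OO      OO
r10=1010: O O     O O
r11=1011: OOOO    OOOO
r12=1100: O   O   O   O
r13=1101: OO  OO  OO  OO
r14=1110: O O O O O O O O
r15=1111: OOOOOOOOOOOOOOOO
r16=10000: O               O
r17=10001: OO              OO
r18=10010: O O             O O
r19=10011: OOOO            OOOO
r20=10100: O   O           O   O
r21=10101: OO  OO          OO  OO
r22=10110: O O O O         O O O O
r23=10111: OOOOOOOO        OOOOOOOO

Answer: O
OO
O O
OOOO
O   O
OO  OO
O O O O
OOOOOOOO
O       O
OO      OO
O O     O O
OOOO    OOOO
O   O   O   O
OO  OO  OO  OO
O O O O O O O O
OOOOOOOOOOOOOOOO
O               O
OO              OO
O O             O O
OOOO            OOOO
O   O           O   O
OO  OO          OO  OO
O O O O         O O O O
OOOOOOOO        OOOOOOOO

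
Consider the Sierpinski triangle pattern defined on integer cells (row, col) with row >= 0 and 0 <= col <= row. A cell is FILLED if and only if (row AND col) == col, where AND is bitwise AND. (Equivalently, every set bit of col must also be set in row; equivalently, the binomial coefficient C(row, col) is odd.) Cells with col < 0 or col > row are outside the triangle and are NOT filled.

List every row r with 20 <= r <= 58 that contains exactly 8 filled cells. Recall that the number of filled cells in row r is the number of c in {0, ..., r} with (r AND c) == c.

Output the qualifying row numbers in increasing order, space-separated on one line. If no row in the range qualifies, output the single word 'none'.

Row r has 2^popcount(r) filled cells, so we need popcount(r) = log2(8) = 3.
Scan r = 20..58 and keep those with exactly 3 one-bits:
r=20=10100 popcount=2 -> skip
r=21=10101 popcount=3 -> KEEP
r=22=10110 popcount=3 -> KEEP
r=23=10111 popcount=4 -> skip
r=24=11000 popcount=2 -> skip
r=25=11001 popcount=3 -> KEEP
r=26=11010 popcount=3 -> KEEP
r=27=11011 popcount=4 -> skip
r=28=11100 popcount=3 -> KEEP
r=29=11101 popcount=4 -> skip
r=30=11110 popcount=4 -> skip
r=31=11111 popcount=5 -> skip
r=32=100000 popcount=1 -> skip
r=33=100001 popcount=2 -> skip
r=34=100010 popcount=2 -> skip
r=35=100011 popcount=3 -> KEEP
r=36=100100 popcount=2 -> skip
r=37=100101 popcount=3 -> KEEP
r=38=100110 popcount=3 -> KEEP
r=39=100111 popcount=4 -> skip
r=40=101000 popcount=2 -> skip
r=41=101001 popcount=3 -> KEEP
r=42=101010 popcount=3 -> KEEP
r=43=101011 popcount=4 -> skip
r=44=101100 popcount=3 -> KEEP
r=45=101101 popcount=4 -> skip
r=46=101110 popcount=4 -> skip
r=47=101111 popcount=5 -> skip
r=48=110000 popcount=2 -> skip
r=49=110001 popcount=3 -> KEEP
r=50=110010 popcount=3 -> KEEP
r=51=110011 popcount=4 -> skip
r=52=110100 popcount=3 -> KEEP
r=53=110101 popcount=4 -> skip
r=54=110110 popcount=4 -> skip
r=55=110111 popcount=5 -> skip
r=56=111000 popcount=3 -> KEEP
r=57=111001 popcount=4 -> skip
r=58=111010 popcount=4 -> skip
Kept rows: 21 22 25 26 28 35 37 38 41 42 44 49 50 52 56

Answer: 21 22 25 26 28 35 37 38 41 42 44 49 50 52 56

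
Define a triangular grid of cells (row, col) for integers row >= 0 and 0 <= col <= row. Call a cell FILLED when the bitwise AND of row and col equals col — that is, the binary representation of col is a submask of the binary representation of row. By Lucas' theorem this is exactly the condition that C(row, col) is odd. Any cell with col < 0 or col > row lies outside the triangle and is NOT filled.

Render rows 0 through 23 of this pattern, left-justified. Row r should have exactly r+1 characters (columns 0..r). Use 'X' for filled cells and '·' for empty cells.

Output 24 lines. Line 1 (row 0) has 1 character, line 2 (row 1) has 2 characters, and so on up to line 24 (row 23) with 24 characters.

Answer: X
XX
X·X
XXXX
X···X
XX··XX
X·X·X·X
XXXXXXXX
X·······X
XX······XX
X·X·····X·X
XXXX····XXXX
X···X···X···X
XX··XX··XX··XX
X·X·X·X·X·X·X·X
XXXXXXXXXXXXXXXX
X···············X
XX··············XX
X·X·············X·X
XXXX············XXXX
X···X···········X···X
XX··XX··········XX··XX
X·X·X·X·········X·X·X·X
XXXXXXXX········XXXXXXXX

Derivation:
r0=0: X
r1=1: XX
r2=10: X·X
r3=11: XXXX
r4=100: X···X
r5=101: XX··XX
r6=110: X·X·X·X
r7=111: XXXXXXXX
r8=1000: X·······X
r9=1001: XX······XX
r10=1010: X·X·····X·X
r11=1011: XXXX····XXXX
r12=1100: X···X···X···X
r13=1101: XX··XX··XX··XX
r14=1110: X·X·X·X·X·X·X·X
r15=1111: XXXXXXXXXXXXXXXX
r16=10000: X···············X
r17=10001: XX··············XX
r18=10010: X·X·············X·X
r19=10011: XXXX············XXXX
r20=10100: X···X···········X···X
r21=10101: XX··XX··········XX··XX
r22=10110: X·X·X·X·········X·X·X·X
r23=10111: XXXXXXXX········XXXXXXXX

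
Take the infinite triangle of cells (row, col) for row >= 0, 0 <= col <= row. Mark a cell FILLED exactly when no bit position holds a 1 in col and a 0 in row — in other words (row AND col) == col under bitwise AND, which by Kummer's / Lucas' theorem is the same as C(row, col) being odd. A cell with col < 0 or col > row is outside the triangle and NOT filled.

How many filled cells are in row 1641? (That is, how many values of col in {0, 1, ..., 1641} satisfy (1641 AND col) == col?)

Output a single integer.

Answer: 64

Derivation:
1641 in binary = 11001101001
popcount(1641) = number of 1-bits in 11001101001 = 6
A col c satisfies (1641 AND c) == c iff every set bit of c is also set in 1641; each of the 6 set bits of 1641 can independently be on or off in c.
count = 2^6 = 64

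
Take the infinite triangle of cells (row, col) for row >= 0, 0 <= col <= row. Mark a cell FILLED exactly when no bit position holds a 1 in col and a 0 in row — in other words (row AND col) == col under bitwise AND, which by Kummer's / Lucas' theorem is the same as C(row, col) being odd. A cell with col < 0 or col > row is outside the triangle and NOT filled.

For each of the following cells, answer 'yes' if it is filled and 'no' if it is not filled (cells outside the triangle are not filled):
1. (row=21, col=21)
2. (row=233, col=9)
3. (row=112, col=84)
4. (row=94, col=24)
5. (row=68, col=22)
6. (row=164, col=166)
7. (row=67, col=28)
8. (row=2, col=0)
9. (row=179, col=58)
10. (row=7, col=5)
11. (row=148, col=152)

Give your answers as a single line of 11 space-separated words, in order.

(21,21): row=0b10101, col=0b10101, row AND col = 0b10101 = 21; 21 == 21 -> filled
(233,9): row=0b11101001, col=0b1001, row AND col = 0b1001 = 9; 9 == 9 -> filled
(112,84): row=0b1110000, col=0b1010100, row AND col = 0b1010000 = 80; 80 != 84 -> empty
(94,24): row=0b1011110, col=0b11000, row AND col = 0b11000 = 24; 24 == 24 -> filled
(68,22): row=0b1000100, col=0b10110, row AND col = 0b100 = 4; 4 != 22 -> empty
(164,166): col outside [0, 164] -> not filled
(67,28): row=0b1000011, col=0b11100, row AND col = 0b0 = 0; 0 != 28 -> empty
(2,0): row=0b10, col=0b0, row AND col = 0b0 = 0; 0 == 0 -> filled
(179,58): row=0b10110011, col=0b111010, row AND col = 0b110010 = 50; 50 != 58 -> empty
(7,5): row=0b111, col=0b101, row AND col = 0b101 = 5; 5 == 5 -> filled
(148,152): col outside [0, 148] -> not filled

Answer: yes yes no yes no no no yes no yes no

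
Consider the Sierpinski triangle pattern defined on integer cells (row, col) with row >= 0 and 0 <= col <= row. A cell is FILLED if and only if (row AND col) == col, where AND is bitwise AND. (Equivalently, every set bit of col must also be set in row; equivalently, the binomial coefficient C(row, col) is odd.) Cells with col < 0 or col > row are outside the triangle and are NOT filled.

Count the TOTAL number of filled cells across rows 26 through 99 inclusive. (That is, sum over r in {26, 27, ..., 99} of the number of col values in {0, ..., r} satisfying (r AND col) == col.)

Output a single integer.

Answer: 1104

Derivation:
r26=11010 pc3: +8 =8
r27=11011 pc4: +16 =24
r28=11100 pc3: +8 =32
r29=11101 pc4: +16 =48
r30=11110 pc4: +16 =64
r31=11111 pc5: +32 =96
r32=100000 pc1: +2 =98
r33=100001 pc2: +4 =102
r34=100010 pc2: +4 =106
r35=100011 pc3: +8 =114
r36=100100 pc2: +4 =118
r37=100101 pc3: +8 =126
r38=100110 pc3: +8 =134
r39=100111 pc4: +16 =150
r40=101000 pc2: +4 =154
r41=101001 pc3: +8 =162
r42=101010 pc3: +8 =170
r43=101011 pc4: +16 =186
r44=101100 pc3: +8 =194
r45=101101 pc4: +16 =210
r46=101110 pc4: +16 =226
r47=101111 pc5: +32 =258
r48=110000 pc2: +4 =262
r49=110001 pc3: +8 =270
r50=110010 pc3: +8 =278
r51=110011 pc4: +16 =294
r52=110100 pc3: +8 =302
r53=110101 pc4: +16 =318
r54=110110 pc4: +16 =334
r55=110111 pc5: +32 =366
r56=111000 pc3: +8 =374
r57=111001 pc4: +16 =390
r58=111010 pc4: +16 =406
r59=111011 pc5: +32 =438
r60=111100 pc4: +16 =454
r61=111101 pc5: +32 =486
r62=111110 pc5: +32 =518
r63=111111 pc6: +64 =582
r64=1000000 pc1: +2 =584
r65=1000001 pc2: +4 =588
r66=1000010 pc2: +4 =592
r67=1000011 pc3: +8 =600
r68=1000100 pc2: +4 =604
r69=1000101 pc3: +8 =612
r70=1000110 pc3: +8 =620
r71=1000111 pc4: +16 =636
r72=1001000 pc2: +4 =640
r73=1001001 pc3: +8 =648
r74=1001010 pc3: +8 =656
r75=1001011 pc4: +16 =672
r76=1001100 pc3: +8 =680
r77=1001101 pc4: +16 =696
r78=1001110 pc4: +16 =712
r79=1001111 pc5: +32 =744
r80=1010000 pc2: +4 =748
r81=1010001 pc3: +8 =756
r82=1010010 pc3: +8 =764
r83=1010011 pc4: +16 =780
r84=1010100 pc3: +8 =788
r85=1010101 pc4: +16 =804
r86=1010110 pc4: +16 =820
r87=1010111 pc5: +32 =852
r88=1011000 pc3: +8 =860
r89=1011001 pc4: +16 =876
r90=1011010 pc4: +16 =892
r91=1011011 pc5: +32 =924
r92=1011100 pc4: +16 =940
r93=1011101 pc5: +32 =972
r94=1011110 pc5: +32 =1004
r95=1011111 pc6: +64 =1068
r96=1100000 pc2: +4 =1072
r97=1100001 pc3: +8 =1080
r98=1100010 pc3: +8 =1088
r99=1100011 pc4: +16 =1104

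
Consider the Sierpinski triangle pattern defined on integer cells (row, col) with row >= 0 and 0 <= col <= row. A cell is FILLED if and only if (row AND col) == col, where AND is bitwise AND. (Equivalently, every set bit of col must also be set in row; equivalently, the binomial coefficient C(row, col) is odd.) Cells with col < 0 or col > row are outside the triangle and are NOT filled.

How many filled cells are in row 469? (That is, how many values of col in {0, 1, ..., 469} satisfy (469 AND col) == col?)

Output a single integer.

469 in binary = 111010101
popcount(469) = number of 1-bits in 111010101 = 6
A col c satisfies (469 AND c) == c iff every set bit of c is also set in 469; each of the 6 set bits of 469 can independently be on or off in c.
count = 2^6 = 64

Answer: 64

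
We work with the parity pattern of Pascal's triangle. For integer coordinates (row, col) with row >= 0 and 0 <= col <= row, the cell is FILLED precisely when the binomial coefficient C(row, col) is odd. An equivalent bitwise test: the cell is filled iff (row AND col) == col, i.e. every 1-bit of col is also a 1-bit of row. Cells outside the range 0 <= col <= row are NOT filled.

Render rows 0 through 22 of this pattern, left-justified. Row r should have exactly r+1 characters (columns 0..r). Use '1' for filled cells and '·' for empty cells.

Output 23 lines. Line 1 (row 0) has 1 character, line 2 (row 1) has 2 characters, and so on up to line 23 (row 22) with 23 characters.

Answer: 1
11
1·1
1111
1···1
11··11
1·1·1·1
11111111
1·······1
11······11
1·1·····1·1
1111····1111
1···1···1···1
11··11··11··11
1·1·1·1·1·1·1·1
1111111111111111
1···············1
11··············11
1·1·············1·1
1111············1111
1···1···········1···1
11··11··········11··11
1·1·1·1·········1·1·1·1

Derivation:
r0=0: 1
r1=1: 11
r2=10: 1·1
r3=11: 1111
r4=100: 1···1
r5=101: 11··11
r6=110: 1·1·1·1
r7=111: 11111111
r8=1000: 1·······1
r9=1001: 11······11
r10=1010: 1·1·····1·1
r11=1011: 1111····1111
r12=1100: 1···1···1···1
r13=1101: 11··11··11··11
r14=1110: 1·1·1·1·1·1·1·1
r15=1111: 1111111111111111
r16=10000: 1···············1
r17=10001: 11··············11
r18=10010: 1·1·············1·1
r19=10011: 1111············1111
r20=10100: 1···1···········1···1
r21=10101: 11··11··········11··11
r22=10110: 1·1·1·1·········1·1·1·1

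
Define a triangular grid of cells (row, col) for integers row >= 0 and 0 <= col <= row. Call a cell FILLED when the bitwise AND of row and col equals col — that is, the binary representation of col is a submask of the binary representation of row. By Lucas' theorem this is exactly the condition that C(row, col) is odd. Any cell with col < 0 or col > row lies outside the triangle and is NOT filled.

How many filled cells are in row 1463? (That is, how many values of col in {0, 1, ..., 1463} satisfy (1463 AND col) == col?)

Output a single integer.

1463 in binary = 10110110111
popcount(1463) = number of 1-bits in 10110110111 = 8
A col c satisfies (1463 AND c) == c iff every set bit of c is also set in 1463; each of the 8 set bits of 1463 can independently be on or off in c.
count = 2^8 = 256

Answer: 256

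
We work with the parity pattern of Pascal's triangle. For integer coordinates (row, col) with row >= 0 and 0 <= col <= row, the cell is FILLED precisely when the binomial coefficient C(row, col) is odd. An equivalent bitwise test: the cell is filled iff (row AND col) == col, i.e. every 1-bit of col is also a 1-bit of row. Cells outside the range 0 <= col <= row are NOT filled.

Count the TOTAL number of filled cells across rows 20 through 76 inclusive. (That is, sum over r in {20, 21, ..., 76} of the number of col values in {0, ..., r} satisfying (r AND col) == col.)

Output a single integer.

Answer: 728

Derivation:
r20=10100 pc2: +4 =4
r21=10101 pc3: +8 =12
r22=10110 pc3: +8 =20
r23=10111 pc4: +16 =36
r24=11000 pc2: +4 =40
r25=11001 pc3: +8 =48
r26=11010 pc3: +8 =56
r27=11011 pc4: +16 =72
r28=11100 pc3: +8 =80
r29=11101 pc4: +16 =96
r30=11110 pc4: +16 =112
r31=11111 pc5: +32 =144
r32=100000 pc1: +2 =146
r33=100001 pc2: +4 =150
r34=100010 pc2: +4 =154
r35=100011 pc3: +8 =162
r36=100100 pc2: +4 =166
r37=100101 pc3: +8 =174
r38=100110 pc3: +8 =182
r39=100111 pc4: +16 =198
r40=101000 pc2: +4 =202
r41=101001 pc3: +8 =210
r42=101010 pc3: +8 =218
r43=101011 pc4: +16 =234
r44=101100 pc3: +8 =242
r45=101101 pc4: +16 =258
r46=101110 pc4: +16 =274
r47=101111 pc5: +32 =306
r48=110000 pc2: +4 =310
r49=110001 pc3: +8 =318
r50=110010 pc3: +8 =326
r51=110011 pc4: +16 =342
r52=110100 pc3: +8 =350
r53=110101 pc4: +16 =366
r54=110110 pc4: +16 =382
r55=110111 pc5: +32 =414
r56=111000 pc3: +8 =422
r57=111001 pc4: +16 =438
r58=111010 pc4: +16 =454
r59=111011 pc5: +32 =486
r60=111100 pc4: +16 =502
r61=111101 pc5: +32 =534
r62=111110 pc5: +32 =566
r63=111111 pc6: +64 =630
r64=1000000 pc1: +2 =632
r65=1000001 pc2: +4 =636
r66=1000010 pc2: +4 =640
r67=1000011 pc3: +8 =648
r68=1000100 pc2: +4 =652
r69=1000101 pc3: +8 =660
r70=1000110 pc3: +8 =668
r71=1000111 pc4: +16 =684
r72=1001000 pc2: +4 =688
r73=1001001 pc3: +8 =696
r74=1001010 pc3: +8 =704
r75=1001011 pc4: +16 =720
r76=1001100 pc3: +8 =728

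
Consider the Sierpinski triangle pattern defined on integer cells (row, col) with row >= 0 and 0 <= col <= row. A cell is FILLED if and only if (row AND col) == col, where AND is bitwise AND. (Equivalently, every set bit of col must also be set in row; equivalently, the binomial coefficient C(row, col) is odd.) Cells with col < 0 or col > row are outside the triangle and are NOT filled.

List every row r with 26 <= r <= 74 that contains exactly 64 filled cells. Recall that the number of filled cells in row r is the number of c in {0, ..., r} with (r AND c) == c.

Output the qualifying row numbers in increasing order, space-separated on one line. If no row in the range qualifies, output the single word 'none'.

Answer: 63

Derivation:
Row r has 2^popcount(r) filled cells, so we need popcount(r) = log2(64) = 6.
Scan r = 26..74 and keep those with exactly 6 one-bits:
r=26=11010 popcount=3 -> skip
r=27=11011 popcount=4 -> skip
r=28=11100 popcount=3 -> skip
r=29=11101 popcount=4 -> skip
r=30=11110 popcount=4 -> skip
r=31=11111 popcount=5 -> skip
r=32=100000 popcount=1 -> skip
r=33=100001 popcount=2 -> skip
r=34=100010 popcount=2 -> skip
r=35=100011 popcount=3 -> skip
r=36=100100 popcount=2 -> skip
r=37=100101 popcount=3 -> skip
r=38=100110 popcount=3 -> skip
r=39=100111 popcount=4 -> skip
r=40=101000 popcount=2 -> skip
r=41=101001 popcount=3 -> skip
r=42=101010 popcount=3 -> skip
r=43=101011 popcount=4 -> skip
r=44=101100 popcount=3 -> skip
r=45=101101 popcount=4 -> skip
r=46=101110 popcount=4 -> skip
r=47=101111 popcount=5 -> skip
r=48=110000 popcount=2 -> skip
r=49=110001 popcount=3 -> skip
r=50=110010 popcount=3 -> skip
r=51=110011 popcount=4 -> skip
r=52=110100 popcount=3 -> skip
r=53=110101 popcount=4 -> skip
r=54=110110 popcount=4 -> skip
r=55=110111 popcount=5 -> skip
r=56=111000 popcount=3 -> skip
r=57=111001 popcount=4 -> skip
r=58=111010 popcount=4 -> skip
r=59=111011 popcount=5 -> skip
r=60=111100 popcount=4 -> skip
r=61=111101 popcount=5 -> skip
r=62=111110 popcount=5 -> skip
r=63=111111 popcount=6 -> KEEP
r=64=1000000 popcount=1 -> skip
r=65=1000001 popcount=2 -> skip
r=66=1000010 popcount=2 -> skip
r=67=1000011 popcount=3 -> skip
r=68=1000100 popcount=2 -> skip
r=69=1000101 popcount=3 -> skip
r=70=1000110 popcount=3 -> skip
r=71=1000111 popcount=4 -> skip
r=72=1001000 popcount=2 -> skip
r=73=1001001 popcount=3 -> skip
r=74=1001010 popcount=3 -> skip
Kept rows: 63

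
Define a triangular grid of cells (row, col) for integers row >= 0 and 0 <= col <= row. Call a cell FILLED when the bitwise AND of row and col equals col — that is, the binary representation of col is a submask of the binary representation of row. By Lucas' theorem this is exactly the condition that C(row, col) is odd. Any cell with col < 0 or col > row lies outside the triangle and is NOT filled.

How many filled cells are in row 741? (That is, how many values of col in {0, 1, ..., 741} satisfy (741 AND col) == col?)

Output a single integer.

Answer: 64

Derivation:
741 in binary = 1011100101
popcount(741) = number of 1-bits in 1011100101 = 6
A col c satisfies (741 AND c) == c iff every set bit of c is also set in 741; each of the 6 set bits of 741 can independently be on or off in c.
count = 2^6 = 64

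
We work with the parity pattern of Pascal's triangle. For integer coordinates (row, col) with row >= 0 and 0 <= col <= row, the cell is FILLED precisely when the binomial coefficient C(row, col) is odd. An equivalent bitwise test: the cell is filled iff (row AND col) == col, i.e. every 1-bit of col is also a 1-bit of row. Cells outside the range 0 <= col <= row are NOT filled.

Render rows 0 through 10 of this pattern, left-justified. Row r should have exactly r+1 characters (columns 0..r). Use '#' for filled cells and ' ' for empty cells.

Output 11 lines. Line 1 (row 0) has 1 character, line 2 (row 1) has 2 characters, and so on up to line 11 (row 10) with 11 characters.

r0=0: #
r1=1: ##
r2=10: # #
r3=11: ####
r4=100: #   #
r5=101: ##  ##
r6=110: # # # #
r7=111: ########
r8=1000: #       #
r9=1001: ##      ##
r10=1010: # #     # #

Answer: #
##
# #
####
#   #
##  ##
# # # #
########
#       #
##      ##
# #     # #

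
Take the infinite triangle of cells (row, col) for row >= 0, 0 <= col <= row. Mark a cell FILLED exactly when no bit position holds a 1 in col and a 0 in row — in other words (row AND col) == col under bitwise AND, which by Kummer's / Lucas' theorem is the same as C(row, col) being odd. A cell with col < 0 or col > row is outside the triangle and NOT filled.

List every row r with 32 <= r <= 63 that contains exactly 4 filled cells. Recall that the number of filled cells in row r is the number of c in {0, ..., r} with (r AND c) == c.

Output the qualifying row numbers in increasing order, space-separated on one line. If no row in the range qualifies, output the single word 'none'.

Answer: 33 34 36 40 48

Derivation:
Row r has 2^popcount(r) filled cells, so we need popcount(r) = log2(4) = 2.
Scan r = 32..63 and keep those with exactly 2 one-bits:
r=32=100000 popcount=1 -> skip
r=33=100001 popcount=2 -> KEEP
r=34=100010 popcount=2 -> KEEP
r=35=100011 popcount=3 -> skip
r=36=100100 popcount=2 -> KEEP
r=37=100101 popcount=3 -> skip
r=38=100110 popcount=3 -> skip
r=39=100111 popcount=4 -> skip
r=40=101000 popcount=2 -> KEEP
r=41=101001 popcount=3 -> skip
r=42=101010 popcount=3 -> skip
r=43=101011 popcount=4 -> skip
r=44=101100 popcount=3 -> skip
r=45=101101 popcount=4 -> skip
r=46=101110 popcount=4 -> skip
r=47=101111 popcount=5 -> skip
r=48=110000 popcount=2 -> KEEP
r=49=110001 popcount=3 -> skip
r=50=110010 popcount=3 -> skip
r=51=110011 popcount=4 -> skip
r=52=110100 popcount=3 -> skip
r=53=110101 popcount=4 -> skip
r=54=110110 popcount=4 -> skip
r=55=110111 popcount=5 -> skip
r=56=111000 popcount=3 -> skip
r=57=111001 popcount=4 -> skip
r=58=111010 popcount=4 -> skip
r=59=111011 popcount=5 -> skip
r=60=111100 popcount=4 -> skip
r=61=111101 popcount=5 -> skip
r=62=111110 popcount=5 -> skip
r=63=111111 popcount=6 -> skip
Kept rows: 33 34 36 40 48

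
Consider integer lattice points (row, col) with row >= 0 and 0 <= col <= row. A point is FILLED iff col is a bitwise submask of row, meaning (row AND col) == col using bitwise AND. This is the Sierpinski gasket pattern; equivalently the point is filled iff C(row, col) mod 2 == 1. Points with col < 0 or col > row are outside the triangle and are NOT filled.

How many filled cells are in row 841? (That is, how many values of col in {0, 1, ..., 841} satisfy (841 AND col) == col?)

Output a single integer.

841 in binary = 1101001001
popcount(841) = number of 1-bits in 1101001001 = 5
A col c satisfies (841 AND c) == c iff every set bit of c is also set in 841; each of the 5 set bits of 841 can independently be on or off in c.
count = 2^5 = 32

Answer: 32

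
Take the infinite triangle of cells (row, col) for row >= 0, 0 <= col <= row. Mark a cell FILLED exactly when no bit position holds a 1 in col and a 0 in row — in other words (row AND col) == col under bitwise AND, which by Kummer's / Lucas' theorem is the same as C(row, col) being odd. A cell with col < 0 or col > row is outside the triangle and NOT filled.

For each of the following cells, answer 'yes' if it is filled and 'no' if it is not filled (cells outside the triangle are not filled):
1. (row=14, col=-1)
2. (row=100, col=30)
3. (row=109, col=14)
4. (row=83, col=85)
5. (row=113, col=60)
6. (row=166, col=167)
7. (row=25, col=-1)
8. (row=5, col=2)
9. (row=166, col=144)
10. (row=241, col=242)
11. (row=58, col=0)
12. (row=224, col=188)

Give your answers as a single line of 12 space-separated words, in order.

(14,-1): col outside [0, 14] -> not filled
(100,30): row=0b1100100, col=0b11110, row AND col = 0b100 = 4; 4 != 30 -> empty
(109,14): row=0b1101101, col=0b1110, row AND col = 0b1100 = 12; 12 != 14 -> empty
(83,85): col outside [0, 83] -> not filled
(113,60): row=0b1110001, col=0b111100, row AND col = 0b110000 = 48; 48 != 60 -> empty
(166,167): col outside [0, 166] -> not filled
(25,-1): col outside [0, 25] -> not filled
(5,2): row=0b101, col=0b10, row AND col = 0b0 = 0; 0 != 2 -> empty
(166,144): row=0b10100110, col=0b10010000, row AND col = 0b10000000 = 128; 128 != 144 -> empty
(241,242): col outside [0, 241] -> not filled
(58,0): row=0b111010, col=0b0, row AND col = 0b0 = 0; 0 == 0 -> filled
(224,188): row=0b11100000, col=0b10111100, row AND col = 0b10100000 = 160; 160 != 188 -> empty

Answer: no no no no no no no no no no yes no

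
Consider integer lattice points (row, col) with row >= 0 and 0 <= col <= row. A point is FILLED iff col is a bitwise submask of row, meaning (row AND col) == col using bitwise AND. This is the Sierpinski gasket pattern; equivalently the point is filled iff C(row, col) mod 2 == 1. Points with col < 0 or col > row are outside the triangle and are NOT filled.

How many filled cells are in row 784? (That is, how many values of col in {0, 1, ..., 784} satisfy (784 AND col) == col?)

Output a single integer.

784 in binary = 1100010000
popcount(784) = number of 1-bits in 1100010000 = 3
A col c satisfies (784 AND c) == c iff every set bit of c is also set in 784; each of the 3 set bits of 784 can independently be on or off in c.
count = 2^3 = 8

Answer: 8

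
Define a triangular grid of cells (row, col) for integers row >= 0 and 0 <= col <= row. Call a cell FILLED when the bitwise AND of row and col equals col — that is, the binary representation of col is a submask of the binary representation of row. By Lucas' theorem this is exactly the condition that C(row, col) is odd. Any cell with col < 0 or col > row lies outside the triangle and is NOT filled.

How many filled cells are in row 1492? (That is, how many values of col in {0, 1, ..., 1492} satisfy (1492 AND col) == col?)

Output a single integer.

Answer: 64

Derivation:
1492 in binary = 10111010100
popcount(1492) = number of 1-bits in 10111010100 = 6
A col c satisfies (1492 AND c) == c iff every set bit of c is also set in 1492; each of the 6 set bits of 1492 can independently be on or off in c.
count = 2^6 = 64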